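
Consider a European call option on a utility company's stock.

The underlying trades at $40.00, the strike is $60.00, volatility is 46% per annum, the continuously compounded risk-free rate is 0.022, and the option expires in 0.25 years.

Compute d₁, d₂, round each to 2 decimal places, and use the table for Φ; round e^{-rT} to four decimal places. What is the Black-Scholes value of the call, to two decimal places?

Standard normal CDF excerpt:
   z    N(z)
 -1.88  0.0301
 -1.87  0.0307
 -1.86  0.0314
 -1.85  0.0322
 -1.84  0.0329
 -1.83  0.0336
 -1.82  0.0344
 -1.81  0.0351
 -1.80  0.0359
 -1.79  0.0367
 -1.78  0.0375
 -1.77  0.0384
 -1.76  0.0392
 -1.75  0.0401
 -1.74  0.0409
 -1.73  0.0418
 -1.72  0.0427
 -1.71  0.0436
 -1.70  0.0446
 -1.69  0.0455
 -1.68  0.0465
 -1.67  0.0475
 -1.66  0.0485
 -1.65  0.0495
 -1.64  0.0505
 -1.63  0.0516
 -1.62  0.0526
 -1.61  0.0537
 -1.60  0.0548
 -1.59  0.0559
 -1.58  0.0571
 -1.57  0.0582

σ√T = 0.46 × 0.5000 = 0.2300
d₁ = [ln(40/60) + (0.022 + ½·0.46²)·0.25] / (σ√T) = (-0.4055 + 0.0319) / 0.2300 = -1.6240 which rounds to -1.62
d₂ = -1.6240 − 0.2300 = -1.8540 which rounds to -1.85
exp(−rT) = exp(−0.022·0.25) = 0.9945
C = 40·N(-1.62) − 60·0.9945·N(-1.85) = 40·0.0526 − 60·0.9945·0.0322 = 2.1040 − 1.9214 = 0.1826

$0.18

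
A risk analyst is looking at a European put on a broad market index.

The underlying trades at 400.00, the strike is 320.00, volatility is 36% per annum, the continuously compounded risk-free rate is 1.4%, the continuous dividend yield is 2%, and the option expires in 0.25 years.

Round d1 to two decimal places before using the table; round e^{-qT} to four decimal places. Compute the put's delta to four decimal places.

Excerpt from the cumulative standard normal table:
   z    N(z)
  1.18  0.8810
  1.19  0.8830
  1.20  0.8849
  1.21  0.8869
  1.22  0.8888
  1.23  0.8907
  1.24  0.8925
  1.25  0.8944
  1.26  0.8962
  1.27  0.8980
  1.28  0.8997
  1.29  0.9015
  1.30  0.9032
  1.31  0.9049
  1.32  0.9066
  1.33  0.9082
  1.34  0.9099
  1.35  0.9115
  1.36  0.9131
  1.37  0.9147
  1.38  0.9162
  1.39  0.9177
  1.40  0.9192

σ√T = 0.36·√0.25 = 0.1800
d₁ = [ln(400/320) + (0.014 − 0.02 + 0.36²/2)·0.25] / 0.1800 = [0.2231 + 0.0147] / 0.1800 = 1.3214 → 1.32
N(d₁) = N(1.32) = 0.9066
Δ_put = e^(−qT)·(N(d₁) − 1) = 0.9950·(0.9066 − 1) = -0.0929

-0.0929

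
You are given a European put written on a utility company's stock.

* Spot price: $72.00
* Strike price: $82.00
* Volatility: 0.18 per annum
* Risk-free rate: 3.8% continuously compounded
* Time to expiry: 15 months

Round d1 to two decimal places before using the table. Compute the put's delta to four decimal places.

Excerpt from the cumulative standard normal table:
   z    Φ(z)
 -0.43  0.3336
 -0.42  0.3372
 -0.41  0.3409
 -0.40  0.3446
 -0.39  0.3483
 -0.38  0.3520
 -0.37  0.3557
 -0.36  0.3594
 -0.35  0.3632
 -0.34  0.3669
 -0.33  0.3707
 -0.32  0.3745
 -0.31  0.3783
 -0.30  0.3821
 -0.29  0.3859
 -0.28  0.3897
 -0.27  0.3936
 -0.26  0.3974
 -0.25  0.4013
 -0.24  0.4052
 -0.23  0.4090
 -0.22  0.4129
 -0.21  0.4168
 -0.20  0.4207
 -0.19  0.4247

-0.6217

T = 1.25;  σ√T = 0.2012
d₁ = [ln(72/82) + (0.038 + 0.18²/2)·1.25] / 0.2012 = [-0.1301 + 0.0678] / 0.2012 = -0.3096 ⇒ -0.31
N(d₁) = N(-0.31) = 0.3783
Δ_put = N(d₁) − 1 = 0.3783 − 1 = -0.6217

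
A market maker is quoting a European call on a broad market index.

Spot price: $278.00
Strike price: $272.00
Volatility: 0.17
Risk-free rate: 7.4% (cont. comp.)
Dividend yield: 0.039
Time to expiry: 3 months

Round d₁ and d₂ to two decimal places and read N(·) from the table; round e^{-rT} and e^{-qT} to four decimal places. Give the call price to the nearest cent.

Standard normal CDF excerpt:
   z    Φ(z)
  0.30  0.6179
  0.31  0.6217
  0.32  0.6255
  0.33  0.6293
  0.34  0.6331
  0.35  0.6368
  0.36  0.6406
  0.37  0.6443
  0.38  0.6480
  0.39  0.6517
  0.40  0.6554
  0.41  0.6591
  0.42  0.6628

$13.41

T = 0.25;  σ√T = 0.0850
ln(S/K) + (r − q + σ²/2)T = ln(278/272) + (0.074 − 0.039 + 0.17²/2)·0.25 = 0.0218 + 0.0124 = 0.0342
d₁ = 0.0342 / 0.0850 = 0.4021 which rounds to 0.40
d₂ = d₁ − σ√T = 0.4021 − 0.0850 = 0.3171 which rounds to 0.32
e^(−qT) = e^(−0.039·0.25) = 0.9903;  e^(−rT) = e^(−0.074·0.25) = 0.9817
N(d₁) = N(0.40) = 0.6554;  N(d₂) = N(0.32) = 0.6255
C = 278·0.9903·0.6554 − 272·0.9817·0.6255 = 180.4338 − 167.0225 = 13.4113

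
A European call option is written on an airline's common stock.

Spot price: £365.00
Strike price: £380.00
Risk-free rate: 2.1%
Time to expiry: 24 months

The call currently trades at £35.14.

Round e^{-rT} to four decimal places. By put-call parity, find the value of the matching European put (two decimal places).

£34.52

exp(−rT) = exp(−0.021·2) = 0.9589
Put-call parity: C − P = S − K·e^(−rT) = 365 − 380·0.9589 = 365 − 364.3820 = 0.6180
P = C − (C − P) = 35.14 − (0.6180) = 34.5220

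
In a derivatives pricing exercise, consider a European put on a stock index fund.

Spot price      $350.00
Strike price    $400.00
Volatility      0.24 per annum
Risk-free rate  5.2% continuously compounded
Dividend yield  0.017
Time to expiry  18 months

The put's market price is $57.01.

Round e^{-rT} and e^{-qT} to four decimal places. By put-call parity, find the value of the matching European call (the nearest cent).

$28.19

exp(−qT) = exp(−0.017·1.5) = 0.9748;  exp(−rT) = exp(−0.052·1.5) = 0.9250
Put-call parity: C − P = S·e^(−qT) − K·e^(−rT) = 350·0.9748 − 400·0.9250 = 341.1800 − 370.0000 = -28.8200
C = P + (C − P) = 57.01 + (-28.8200) = 28.1900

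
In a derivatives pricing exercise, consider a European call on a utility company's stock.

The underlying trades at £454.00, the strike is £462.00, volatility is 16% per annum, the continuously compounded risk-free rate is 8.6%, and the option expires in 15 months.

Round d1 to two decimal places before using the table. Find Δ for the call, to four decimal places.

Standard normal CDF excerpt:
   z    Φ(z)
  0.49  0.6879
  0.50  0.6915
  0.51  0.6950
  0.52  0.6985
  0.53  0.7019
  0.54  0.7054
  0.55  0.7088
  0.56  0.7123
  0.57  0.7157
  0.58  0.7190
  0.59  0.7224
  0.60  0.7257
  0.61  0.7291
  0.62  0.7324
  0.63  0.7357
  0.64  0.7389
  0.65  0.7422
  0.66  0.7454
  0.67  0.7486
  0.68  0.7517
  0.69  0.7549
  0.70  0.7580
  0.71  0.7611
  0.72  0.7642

σ√T = 0.16·√1.25 = 0.1789
ln(S/K) + (r + σ²/2)T = ln(454/462) + (0.086 + 0.16²/2)·1.25 = -0.0175 + 0.1235 = 0.1060
d₁ = 0.1060 / 0.1789 = 0.5927 ⇒ 0.59
N(d₁) = N(0.59) = 0.7224
Δ_call = N(d₁) = 0.7224

0.7224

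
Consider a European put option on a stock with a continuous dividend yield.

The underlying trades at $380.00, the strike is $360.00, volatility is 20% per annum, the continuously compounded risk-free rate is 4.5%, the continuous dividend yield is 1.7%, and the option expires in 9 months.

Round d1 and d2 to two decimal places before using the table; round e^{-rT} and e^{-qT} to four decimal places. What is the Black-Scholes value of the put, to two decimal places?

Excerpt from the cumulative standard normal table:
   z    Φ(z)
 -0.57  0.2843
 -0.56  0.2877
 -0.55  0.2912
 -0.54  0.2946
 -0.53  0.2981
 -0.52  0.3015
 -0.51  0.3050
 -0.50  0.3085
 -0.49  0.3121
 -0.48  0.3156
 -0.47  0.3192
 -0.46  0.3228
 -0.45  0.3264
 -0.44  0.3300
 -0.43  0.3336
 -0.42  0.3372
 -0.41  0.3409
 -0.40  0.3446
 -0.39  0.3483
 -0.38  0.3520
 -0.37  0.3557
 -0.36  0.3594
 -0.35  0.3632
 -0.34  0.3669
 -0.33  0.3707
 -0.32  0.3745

σ√T = 0.2·√0.75 = 0.1732
d₁ = [ln(380/360) + (0.045 − 0.017 + ½·0.2²)·0.75] / (σ√T) = (0.0541 + 0.0360) / 0.1732 = 0.5200 which rounds to 0.52
d₂ = 0.5200 − 0.1732 = 0.3468 which rounds to 0.35
e^(−qT) = e^(−0.017·0.75) = 0.9873;  e^(−rT) = e^(−0.045·0.75) = 0.9668
N(−d₂) = N(-0.35) = 0.3632;  N(−d₁) = N(-0.52) = 0.3015
P = 360·0.9668·0.3632 − 380·0.9873·0.3015 = 126.4110 − 113.1150 = 13.2961

$13.30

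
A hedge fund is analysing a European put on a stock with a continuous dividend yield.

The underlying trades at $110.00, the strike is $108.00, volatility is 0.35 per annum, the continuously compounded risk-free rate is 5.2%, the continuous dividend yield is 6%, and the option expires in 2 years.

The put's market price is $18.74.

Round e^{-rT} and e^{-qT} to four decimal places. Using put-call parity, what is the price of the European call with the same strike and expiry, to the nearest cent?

$18.97

e^(−qT) = e^(−0.06·2) = 0.8869;  e^(−rT) = e^(−0.052·2) = 0.9012
Put-call parity: C − P = S·e^(−qT) − K·e^(−rT) = 110·0.8869 − 108·0.9012 = 97.5590 − 97.3296 = 0.2294
C = P + (C − P) = 18.74 + (0.2294) = 18.9694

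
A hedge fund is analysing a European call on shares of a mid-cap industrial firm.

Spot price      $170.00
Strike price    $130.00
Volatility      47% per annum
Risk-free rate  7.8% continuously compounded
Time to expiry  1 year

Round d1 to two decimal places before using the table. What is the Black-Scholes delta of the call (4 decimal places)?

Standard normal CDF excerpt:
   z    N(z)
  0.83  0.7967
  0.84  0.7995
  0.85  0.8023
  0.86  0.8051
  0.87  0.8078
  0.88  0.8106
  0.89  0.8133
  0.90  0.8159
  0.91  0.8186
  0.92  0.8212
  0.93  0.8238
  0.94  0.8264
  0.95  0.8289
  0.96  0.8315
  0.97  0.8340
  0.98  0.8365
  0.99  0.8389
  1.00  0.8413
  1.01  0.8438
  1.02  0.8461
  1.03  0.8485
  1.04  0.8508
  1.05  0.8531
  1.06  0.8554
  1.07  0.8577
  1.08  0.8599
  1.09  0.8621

σ√T = 0.47·√1 = 0.4700
d₁ = [ln(170/130) + (0.078 + 0.47²/2)·1] / 0.4700 = [0.2683 + 0.1885] / 0.4700 = 0.9717 which rounds to 0.97
N(d₁) = N(0.97) = 0.8340
Δ_call = N(d₁) = 0.8340

0.8340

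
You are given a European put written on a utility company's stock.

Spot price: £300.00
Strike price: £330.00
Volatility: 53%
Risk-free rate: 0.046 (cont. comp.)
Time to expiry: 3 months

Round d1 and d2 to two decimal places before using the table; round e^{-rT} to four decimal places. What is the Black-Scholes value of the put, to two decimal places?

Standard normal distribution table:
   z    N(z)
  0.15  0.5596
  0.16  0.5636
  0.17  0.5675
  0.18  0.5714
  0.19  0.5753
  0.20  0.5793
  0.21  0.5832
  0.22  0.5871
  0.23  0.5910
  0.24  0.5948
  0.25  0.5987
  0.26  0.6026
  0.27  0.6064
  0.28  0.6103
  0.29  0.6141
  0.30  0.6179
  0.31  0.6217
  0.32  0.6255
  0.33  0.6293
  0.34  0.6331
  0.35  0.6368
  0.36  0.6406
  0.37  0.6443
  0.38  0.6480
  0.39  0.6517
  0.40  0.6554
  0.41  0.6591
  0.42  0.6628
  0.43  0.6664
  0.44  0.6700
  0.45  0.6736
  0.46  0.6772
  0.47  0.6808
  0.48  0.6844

σ√T = 0.53·√0.25 = 0.2650
d₁ = [ln(300/330) + (0.046 + ½·0.53²)·0.25] / (σ√T) = (-0.0953 + 0.0466) / 0.2650 = -0.1838 ≈ -0.18
d₂ = -0.1838 − 0.2650 = -0.4488 ≈ -0.45
e^(−rT) = e^(−0.046·0.25) = 0.9886
N(−d₂) = N(0.45) = 0.6736;  N(−d₁) = N(0.18) = 0.5714
P = 330·0.9886·0.6736 − 300·0.5714 = 219.7539 − 171.4200 = 48.3339

£48.33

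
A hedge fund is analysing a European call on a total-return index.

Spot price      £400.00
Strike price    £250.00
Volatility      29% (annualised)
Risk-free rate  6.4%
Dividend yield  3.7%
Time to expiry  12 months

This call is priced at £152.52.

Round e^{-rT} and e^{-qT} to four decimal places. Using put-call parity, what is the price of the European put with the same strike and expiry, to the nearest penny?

£1.54

exp(−qT) = exp(−0.037·1) = 0.9637;  exp(−rT) = exp(−0.064·1) = 0.9380
Put-call parity: C − P = S·e^(−qT) − K·e^(−rT) = 400·0.9637 − 250·0.9380 = 385.4800 − 234.5000 = 150.9800
P = C − (C − P) = 152.52 − (150.9800) = 1.5400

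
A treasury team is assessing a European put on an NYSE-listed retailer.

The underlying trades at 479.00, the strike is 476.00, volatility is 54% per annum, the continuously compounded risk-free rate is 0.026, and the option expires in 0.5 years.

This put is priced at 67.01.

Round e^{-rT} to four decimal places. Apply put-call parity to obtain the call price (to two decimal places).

exp(−rT) = exp(−0.026·0.5) = 0.9871
Put-call parity: C − P = S − K·e^(−rT) = 479 − 476·0.9871 = 479 − 469.8596 = 9.1404
C = P + (C − P) = 67.01 + (9.1404) = 76.1504

76.15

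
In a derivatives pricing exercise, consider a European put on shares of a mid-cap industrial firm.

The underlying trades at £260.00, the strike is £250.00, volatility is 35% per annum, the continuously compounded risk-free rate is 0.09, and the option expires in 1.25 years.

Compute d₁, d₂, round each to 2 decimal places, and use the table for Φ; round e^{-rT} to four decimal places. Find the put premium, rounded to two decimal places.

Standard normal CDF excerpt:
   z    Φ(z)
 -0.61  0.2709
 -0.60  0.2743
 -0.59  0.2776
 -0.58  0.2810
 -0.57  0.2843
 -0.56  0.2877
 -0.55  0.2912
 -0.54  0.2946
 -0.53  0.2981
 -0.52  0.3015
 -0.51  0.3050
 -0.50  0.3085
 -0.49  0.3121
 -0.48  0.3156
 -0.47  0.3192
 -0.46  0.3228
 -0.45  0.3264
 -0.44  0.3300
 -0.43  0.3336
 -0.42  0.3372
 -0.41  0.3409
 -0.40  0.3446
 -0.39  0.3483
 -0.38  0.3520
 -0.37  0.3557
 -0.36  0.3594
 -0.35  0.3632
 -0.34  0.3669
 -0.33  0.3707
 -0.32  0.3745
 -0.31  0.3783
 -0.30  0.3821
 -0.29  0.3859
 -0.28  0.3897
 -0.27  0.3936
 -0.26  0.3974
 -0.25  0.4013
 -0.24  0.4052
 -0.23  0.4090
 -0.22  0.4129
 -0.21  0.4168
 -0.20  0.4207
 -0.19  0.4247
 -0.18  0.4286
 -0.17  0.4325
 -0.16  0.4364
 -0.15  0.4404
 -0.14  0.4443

£21.82

σ√T = 0.35·√1.25 = 0.3913
ln(S/K) + (r + σ²/2)T = ln(260/250) + (0.09 + 0.35²/2)·1.25 = 0.0392 + 0.1891 = 0.2283
d₁ = 0.2283 / 0.3913 = 0.5834 which rounds to 0.58
d₂ = d₁ − σ√T = 0.5834 − 0.3913 = 0.1921 which rounds to 0.19
e^(−rT) = e^(−0.09·1.25) = 0.8936
N(−d₂) = N(-0.19) = 0.4247;  N(−d₁) = N(-0.58) = 0.2810
P = 250·0.8936·0.4247 − 260·0.2810 = 94.8780 − 73.0600 = 21.8180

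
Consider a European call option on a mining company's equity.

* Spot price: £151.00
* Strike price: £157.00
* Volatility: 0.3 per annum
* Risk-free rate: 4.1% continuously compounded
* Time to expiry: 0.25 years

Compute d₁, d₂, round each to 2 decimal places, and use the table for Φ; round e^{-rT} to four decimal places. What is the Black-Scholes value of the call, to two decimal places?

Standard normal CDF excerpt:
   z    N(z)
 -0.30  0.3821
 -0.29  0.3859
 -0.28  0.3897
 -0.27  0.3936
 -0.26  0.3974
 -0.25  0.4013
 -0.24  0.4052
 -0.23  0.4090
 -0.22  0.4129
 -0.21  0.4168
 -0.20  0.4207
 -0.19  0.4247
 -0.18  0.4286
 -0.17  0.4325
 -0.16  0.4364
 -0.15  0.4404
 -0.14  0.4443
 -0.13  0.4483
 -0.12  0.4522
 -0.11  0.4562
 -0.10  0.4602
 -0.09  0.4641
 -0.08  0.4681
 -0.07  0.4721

£7.12

σ√T = 0.3·√0.25 = 0.1500
ln(S/K) + (r + σ²/2)T = ln(151/157) + (0.041 + 0.3²/2)·0.25 = -0.0390 + 0.0215 = -0.0175
d₁ = -0.0175 / 0.1500 = -0.1164 → -0.12
d₂ = d₁ − σ√T = -0.1164 − 0.1500 = -0.2664 → -0.27
e^(−rT) = e^(−0.041·0.25) = 0.9898
C = 151·N(-0.12) − 157·0.9898·N(-0.27) = 151·0.4522 − 157·0.9898·0.3936 = 68.2822 − 61.1649 = 7.1173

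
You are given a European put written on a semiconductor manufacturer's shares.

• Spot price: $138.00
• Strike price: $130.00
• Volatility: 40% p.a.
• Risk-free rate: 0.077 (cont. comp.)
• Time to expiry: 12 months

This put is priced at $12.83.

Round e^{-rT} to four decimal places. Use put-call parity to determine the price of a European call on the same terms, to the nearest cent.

$30.46

exp(−rT) = exp(−0.077·1) = 0.9259
Put-call parity: C − P = S − K·e^(−rT) = 138 − 130·0.9259 = 138 − 120.3670 = 17.6330
C = P + (C − P) = 12.83 + (17.6330) = 30.4630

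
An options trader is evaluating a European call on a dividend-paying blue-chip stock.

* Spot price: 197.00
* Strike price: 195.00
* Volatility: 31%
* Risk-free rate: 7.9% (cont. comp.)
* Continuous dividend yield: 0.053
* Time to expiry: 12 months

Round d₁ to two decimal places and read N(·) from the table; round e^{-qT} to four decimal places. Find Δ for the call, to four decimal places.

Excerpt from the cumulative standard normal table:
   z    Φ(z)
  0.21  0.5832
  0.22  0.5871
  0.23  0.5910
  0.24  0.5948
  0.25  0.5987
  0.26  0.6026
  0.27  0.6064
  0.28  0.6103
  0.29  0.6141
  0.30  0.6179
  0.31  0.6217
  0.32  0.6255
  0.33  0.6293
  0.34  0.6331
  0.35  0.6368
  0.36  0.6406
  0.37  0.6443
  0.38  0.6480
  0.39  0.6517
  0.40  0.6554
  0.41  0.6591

0.5751

σ√T = 0.31 × 1.0000 = 0.3100
d₁ = [ln(197/195) + (0.079 − 0.053 + 0.31²/2)·1] / 0.3100 = [0.0102 + 0.0741] / 0.3100 = 0.2718 ≈ 0.27
N(d₁) = N(0.27) = 0.6064
Δ_call = e^(−qT)·N(d₁) = 0.9484·0.6064 = 0.5751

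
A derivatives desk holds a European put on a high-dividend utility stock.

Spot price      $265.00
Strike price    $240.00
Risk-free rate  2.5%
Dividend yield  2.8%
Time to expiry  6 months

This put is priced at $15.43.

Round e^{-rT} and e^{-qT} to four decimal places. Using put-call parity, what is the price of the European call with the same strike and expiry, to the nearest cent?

e^(−qT) = e^(−0.028·0.5) = 0.9861;  e^(−rT) = e^(−0.025·0.5) = 0.9876
Put-call parity: C − P = S·e^(−qT) − K·e^(−rT) = 265·0.9861 − 240·0.9876 = 261.3165 − 237.0240 = 24.2925
C = P + (C − P) = 15.43 + (24.2925) = 39.7225

$39.72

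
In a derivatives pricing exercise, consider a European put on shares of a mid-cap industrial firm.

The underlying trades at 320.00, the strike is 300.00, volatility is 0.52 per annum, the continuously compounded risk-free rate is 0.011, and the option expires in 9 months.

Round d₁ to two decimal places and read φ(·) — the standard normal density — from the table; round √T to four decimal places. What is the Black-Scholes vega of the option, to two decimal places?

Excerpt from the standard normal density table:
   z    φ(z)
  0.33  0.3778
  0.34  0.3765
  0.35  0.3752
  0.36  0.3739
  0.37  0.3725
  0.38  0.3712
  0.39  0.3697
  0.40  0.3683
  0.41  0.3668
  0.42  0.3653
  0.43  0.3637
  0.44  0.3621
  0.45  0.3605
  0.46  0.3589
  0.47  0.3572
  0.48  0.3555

T = 0.75;  σ√T = 0.4503
d₁ = [ln(320/300) + (0.011 + 0.52²/2)·0.75] / 0.4503 = [0.0645 + 0.1097] / 0.4503 = 0.3868 ≈ 0.39
√T = √0.75 = 0.8660
φ(d₁) = φ(0.39) = 0.3697
vega = S·φ(d₁)·√T = 320·0.3697·0.8660 = 102.4513
(Call and put vega coincide under Black-Scholes.)

102.45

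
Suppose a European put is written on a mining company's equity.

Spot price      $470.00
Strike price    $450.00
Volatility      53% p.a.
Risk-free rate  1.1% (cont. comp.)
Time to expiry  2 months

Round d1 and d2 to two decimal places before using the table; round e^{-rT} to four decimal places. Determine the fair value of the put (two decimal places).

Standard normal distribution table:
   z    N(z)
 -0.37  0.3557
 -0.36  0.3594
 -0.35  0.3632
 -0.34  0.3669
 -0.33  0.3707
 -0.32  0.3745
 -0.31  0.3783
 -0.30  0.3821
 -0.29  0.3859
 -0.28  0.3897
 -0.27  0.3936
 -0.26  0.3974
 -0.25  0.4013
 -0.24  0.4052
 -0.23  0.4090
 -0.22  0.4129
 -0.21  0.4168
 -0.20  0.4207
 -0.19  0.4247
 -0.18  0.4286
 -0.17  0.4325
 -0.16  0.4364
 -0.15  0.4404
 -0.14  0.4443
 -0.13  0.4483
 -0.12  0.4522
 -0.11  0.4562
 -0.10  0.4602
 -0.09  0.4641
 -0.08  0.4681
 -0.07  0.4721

T = 0.1667;  σ√T = 0.2164
d₁ = [ln(470/450) + (0.011 + 0.53²/2)·0.1667] / 0.2164 = [0.0435 + 0.0252] / 0.2164 = 0.3176 → 0.32
d₂ = d₁ − σ√T = 0.3176 − 0.2164 = 0.1013 → 0.10
e^(−rT) = e^(−0.011·0.1667) = 0.9982
N(−d₂) = N(-0.10) = 0.4602;  N(−d₁) = N(-0.32) = 0.3745
P = 450·0.9982·0.4602 − 470·0.3745 = 206.7172 − 176.0150 = 30.7022

$30.70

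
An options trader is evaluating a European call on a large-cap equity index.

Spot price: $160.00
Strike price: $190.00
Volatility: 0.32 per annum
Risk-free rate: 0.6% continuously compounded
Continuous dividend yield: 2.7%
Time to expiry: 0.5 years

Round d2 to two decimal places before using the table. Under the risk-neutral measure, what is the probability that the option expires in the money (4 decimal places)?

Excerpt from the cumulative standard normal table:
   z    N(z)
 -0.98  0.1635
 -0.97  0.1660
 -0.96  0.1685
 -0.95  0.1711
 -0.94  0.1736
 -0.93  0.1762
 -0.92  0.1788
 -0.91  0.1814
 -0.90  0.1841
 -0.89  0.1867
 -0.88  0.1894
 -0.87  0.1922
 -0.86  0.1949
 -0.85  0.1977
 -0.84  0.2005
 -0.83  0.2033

T = 0.5;  σ√T = 0.2263
d₁ = [ln(160/190) + (0.006 − 0.027 + 0.32²/2)·0.5] / 0.2263 = [-0.1719 + 0.0151] / 0.2263 = -0.6927 ⇒ -0.69
d₂ = d₁ − σ√T = -0.6927 − 0.2263 = -0.9190 ⇒ -0.92
Risk-neutral Pr[S_T > K] = N(d₂) = N(-0.92) = 0.1788

0.1788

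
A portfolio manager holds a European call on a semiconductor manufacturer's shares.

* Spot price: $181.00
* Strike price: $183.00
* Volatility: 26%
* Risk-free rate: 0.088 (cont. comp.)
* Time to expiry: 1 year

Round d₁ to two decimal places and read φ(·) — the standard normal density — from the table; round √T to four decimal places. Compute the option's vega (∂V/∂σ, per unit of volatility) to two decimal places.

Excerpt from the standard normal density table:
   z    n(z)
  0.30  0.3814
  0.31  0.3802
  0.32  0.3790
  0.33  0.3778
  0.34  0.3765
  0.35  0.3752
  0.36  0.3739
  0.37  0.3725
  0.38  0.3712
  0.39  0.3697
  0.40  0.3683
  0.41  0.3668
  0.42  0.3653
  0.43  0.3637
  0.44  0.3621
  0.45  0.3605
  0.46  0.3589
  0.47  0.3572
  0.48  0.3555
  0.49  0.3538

65.83

σ√T = 0.26·√1 = 0.2600
d₁ = [ln(181/183) + (0.088 + 0.26²/2)·1] / 0.2600 = [-0.0110 + 0.1218] / 0.2600 = 0.4262 → 0.43
√T = √1 = 1.0000
φ(d₁) = φ(0.43) = 0.3637
vega = S·φ(d₁)·√T = 181·0.3637·1.0000 = 65.8297
(The put has the same vega.)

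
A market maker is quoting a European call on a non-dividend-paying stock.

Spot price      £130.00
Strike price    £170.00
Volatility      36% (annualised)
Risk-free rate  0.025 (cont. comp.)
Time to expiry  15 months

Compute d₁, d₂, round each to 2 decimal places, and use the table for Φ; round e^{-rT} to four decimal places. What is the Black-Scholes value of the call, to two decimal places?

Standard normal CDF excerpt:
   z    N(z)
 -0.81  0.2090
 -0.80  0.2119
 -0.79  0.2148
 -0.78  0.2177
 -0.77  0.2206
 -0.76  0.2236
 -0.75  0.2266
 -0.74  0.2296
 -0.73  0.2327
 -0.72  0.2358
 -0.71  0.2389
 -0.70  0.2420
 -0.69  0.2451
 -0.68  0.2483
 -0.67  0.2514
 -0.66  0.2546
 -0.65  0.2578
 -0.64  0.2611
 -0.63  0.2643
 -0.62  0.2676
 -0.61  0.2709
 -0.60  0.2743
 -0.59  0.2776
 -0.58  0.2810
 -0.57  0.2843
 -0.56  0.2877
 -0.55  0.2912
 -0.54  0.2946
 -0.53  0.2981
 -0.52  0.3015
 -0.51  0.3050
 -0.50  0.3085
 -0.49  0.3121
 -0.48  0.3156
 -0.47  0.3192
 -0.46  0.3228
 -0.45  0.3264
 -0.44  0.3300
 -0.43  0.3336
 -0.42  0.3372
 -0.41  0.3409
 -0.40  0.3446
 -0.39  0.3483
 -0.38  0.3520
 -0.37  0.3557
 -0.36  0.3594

£9.89

σ√T = 0.36·√1.25 = 0.4025
ln(S/K) + (r + σ²/2)T = ln(130/170) + (0.025 + 0.36²/2)·1.25 = -0.2683 + 0.1122 = -0.1560
d₁ = -0.1560 / 0.4025 = -0.3876 ⇒ -0.39
d₂ = d₁ − σ√T = -0.3876 − 0.4025 = -0.7901 ⇒ -0.79
exp(−rT) = exp(−0.025·1.25) = 0.9692
C = 130·N(-0.39) − 170·0.9692·N(-0.79) = 130·0.3483 − 170·0.9692·0.2148 = 45.2790 − 35.3913 = 9.8877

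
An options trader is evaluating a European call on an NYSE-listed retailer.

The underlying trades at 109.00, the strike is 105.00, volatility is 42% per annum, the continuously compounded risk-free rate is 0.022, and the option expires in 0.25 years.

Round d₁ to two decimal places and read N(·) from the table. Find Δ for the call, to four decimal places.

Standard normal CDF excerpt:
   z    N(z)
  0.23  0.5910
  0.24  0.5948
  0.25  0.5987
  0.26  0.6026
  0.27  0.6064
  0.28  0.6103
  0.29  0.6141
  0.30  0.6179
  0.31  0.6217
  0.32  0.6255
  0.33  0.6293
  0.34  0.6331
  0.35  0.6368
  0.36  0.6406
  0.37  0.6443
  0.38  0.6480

0.6217

σ√T = 0.42 × 0.5000 = 0.2100
d₁ = [ln(109/105) + (0.022 + 0.42²/2)·0.25] / 0.2100 = [0.0374 + 0.0275] / 0.2100 = 0.3092 which rounds to 0.31
N(d₁) = N(0.31) = 0.6217
Δ_call = N(d₁) = 0.6217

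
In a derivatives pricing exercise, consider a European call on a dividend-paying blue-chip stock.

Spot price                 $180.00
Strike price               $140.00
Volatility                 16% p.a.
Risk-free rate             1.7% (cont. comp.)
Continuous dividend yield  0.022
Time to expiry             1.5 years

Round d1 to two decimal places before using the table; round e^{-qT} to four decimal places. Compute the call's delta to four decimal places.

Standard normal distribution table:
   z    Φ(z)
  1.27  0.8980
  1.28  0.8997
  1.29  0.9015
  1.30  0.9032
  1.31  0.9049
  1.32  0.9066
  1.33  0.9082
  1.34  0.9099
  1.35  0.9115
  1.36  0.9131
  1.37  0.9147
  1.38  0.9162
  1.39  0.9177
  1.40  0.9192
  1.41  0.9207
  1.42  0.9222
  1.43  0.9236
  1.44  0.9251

σ√T = 0.16·√1.5 = 0.1960
ln(S/K) + (r − q + σ²/2)T = ln(180/140) + (0.017 − 0.022 + 0.16²/2)·1.5 = 0.2513 + 0.0117 = 0.2630
d₁ = 0.2630 / 0.1960 = 1.3422 which rounds to 1.34
N(d₁) = N(1.34) = 0.9099
Δ_call = exp(−qT)·N(d₁) = 0.9675·0.9099 = 0.8803

0.8803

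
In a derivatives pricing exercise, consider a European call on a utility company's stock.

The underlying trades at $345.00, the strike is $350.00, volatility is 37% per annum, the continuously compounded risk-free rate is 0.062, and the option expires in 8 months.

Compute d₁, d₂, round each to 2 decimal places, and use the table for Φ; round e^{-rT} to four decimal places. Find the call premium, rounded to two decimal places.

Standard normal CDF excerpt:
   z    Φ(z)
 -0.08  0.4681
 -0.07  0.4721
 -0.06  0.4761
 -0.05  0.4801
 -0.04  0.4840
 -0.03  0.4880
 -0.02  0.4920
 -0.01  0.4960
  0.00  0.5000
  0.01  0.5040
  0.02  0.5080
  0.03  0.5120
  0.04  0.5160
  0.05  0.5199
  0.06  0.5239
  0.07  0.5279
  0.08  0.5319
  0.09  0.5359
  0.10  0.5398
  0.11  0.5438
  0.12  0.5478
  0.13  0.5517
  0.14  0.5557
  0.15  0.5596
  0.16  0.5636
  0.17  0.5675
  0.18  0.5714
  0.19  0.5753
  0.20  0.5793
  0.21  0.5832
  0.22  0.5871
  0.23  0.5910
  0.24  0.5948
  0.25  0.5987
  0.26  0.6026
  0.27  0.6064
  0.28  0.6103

σ√T = 0.37·√0.6667 = 0.3021
ln(S/K) + (r + σ²/2)T = ln(345/350) + (0.062 + 0.37²/2)·0.6667 = -0.0144 + 0.0870 = 0.0726
d₁ = 0.0726 / 0.3021 = 0.2402 ⇒ 0.24
d₂ = d₁ − σ√T = 0.2402 − 0.3021 = -0.0619 ⇒ -0.06
e^(−rT) = e^(−0.062·0.6667) = 0.9595
C = 345·N(0.24) − 350·0.9595·N(-0.06) = 345·0.5948 − 350·0.9595·0.4761 = 205.2060 − 159.8863 = 45.3197

$45.32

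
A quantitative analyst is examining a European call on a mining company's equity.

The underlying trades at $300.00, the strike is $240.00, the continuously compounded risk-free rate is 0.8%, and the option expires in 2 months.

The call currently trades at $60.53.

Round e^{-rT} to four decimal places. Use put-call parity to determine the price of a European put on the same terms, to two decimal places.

$0.22

e^(−rT) = e^(−0.008·0.1667) = 0.9987
Put-call parity: C − P = S − K·e^(−rT) = 300 − 240·0.9987 = 300 − 239.6880 = 60.3120
P = C − (C − P) = 60.53 − (60.3120) = 0.2180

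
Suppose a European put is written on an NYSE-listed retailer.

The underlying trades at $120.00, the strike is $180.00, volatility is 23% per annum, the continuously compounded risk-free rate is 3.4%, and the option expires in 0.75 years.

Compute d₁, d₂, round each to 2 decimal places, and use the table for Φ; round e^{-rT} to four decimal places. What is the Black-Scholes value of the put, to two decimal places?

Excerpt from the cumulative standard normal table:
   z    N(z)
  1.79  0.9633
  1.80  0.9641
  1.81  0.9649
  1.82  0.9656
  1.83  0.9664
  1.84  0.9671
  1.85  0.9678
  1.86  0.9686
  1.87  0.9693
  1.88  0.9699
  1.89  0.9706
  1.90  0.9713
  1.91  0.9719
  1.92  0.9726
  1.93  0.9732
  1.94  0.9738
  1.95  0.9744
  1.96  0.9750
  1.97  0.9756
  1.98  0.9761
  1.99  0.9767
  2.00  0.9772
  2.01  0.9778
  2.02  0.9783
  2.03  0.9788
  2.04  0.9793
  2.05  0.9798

σ√T = 0.23 × 0.8660 = 0.1992
ln(S/K) + (r + σ²/2)T = ln(120/180) + (0.034 + 0.23²/2)·0.75 = -0.4055 + 0.0453 = -0.3601
d₁ = -0.3601 / 0.1992 = -1.8080 → -1.81
d₂ = d₁ − σ√T = -1.8080 − 0.1992 = -2.0072 → -2.01
e^(−rT) = e^(−0.034·0.75) = 0.9748
N(−d₂) = N(2.01) = 0.9778;  N(−d₁) = N(1.81) = 0.9649
P = 180·0.9748·0.9778 − 120·0.9649 = 171.5687 − 115.7880 = 55.7807

$55.78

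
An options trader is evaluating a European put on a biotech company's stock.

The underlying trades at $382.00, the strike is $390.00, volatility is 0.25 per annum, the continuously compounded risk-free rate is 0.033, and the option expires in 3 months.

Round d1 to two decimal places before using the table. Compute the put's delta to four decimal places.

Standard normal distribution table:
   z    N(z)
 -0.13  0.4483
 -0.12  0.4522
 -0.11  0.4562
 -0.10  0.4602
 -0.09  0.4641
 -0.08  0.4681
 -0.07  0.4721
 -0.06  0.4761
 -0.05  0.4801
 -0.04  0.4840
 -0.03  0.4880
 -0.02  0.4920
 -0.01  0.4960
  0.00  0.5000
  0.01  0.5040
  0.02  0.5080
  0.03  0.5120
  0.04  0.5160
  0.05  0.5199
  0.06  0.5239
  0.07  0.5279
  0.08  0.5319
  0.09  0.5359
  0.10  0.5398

T = 0.25;  σ√T = 0.1250
d₁ = [ln(382/390) + (0.033 + ½·0.25²)·0.25] / (σ√T) = (-0.0207 + 0.0161) / 0.1250 = -0.0373 → -0.04
N(d₁) = N(-0.04) = 0.4840
Δ_put = N(d₁) − 1 = 0.4840 − 1 = -0.5160

-0.5160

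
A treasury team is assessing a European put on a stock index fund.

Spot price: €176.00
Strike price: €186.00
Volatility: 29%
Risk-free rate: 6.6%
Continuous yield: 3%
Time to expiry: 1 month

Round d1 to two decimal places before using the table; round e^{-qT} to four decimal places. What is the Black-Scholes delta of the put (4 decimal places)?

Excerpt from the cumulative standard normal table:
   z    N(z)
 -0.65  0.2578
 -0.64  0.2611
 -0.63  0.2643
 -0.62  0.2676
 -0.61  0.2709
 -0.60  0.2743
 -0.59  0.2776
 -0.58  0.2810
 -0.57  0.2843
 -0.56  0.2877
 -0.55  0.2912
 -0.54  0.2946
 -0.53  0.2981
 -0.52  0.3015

T = 0.08333;  σ√T = 0.0837
d₁ = [ln(176/186) + (0.066 − 0.03 + 0.29²/2)·0.08333] / 0.0837 = [-0.0553 + 0.0065] / 0.0837 = -0.5824 → -0.58
N(d₁) = N(-0.58) = 0.2810
Δ_put = exp(−qT)·(N(d₁) − 1) = 0.9975·(0.2810 − 1) = -0.7172

-0.7172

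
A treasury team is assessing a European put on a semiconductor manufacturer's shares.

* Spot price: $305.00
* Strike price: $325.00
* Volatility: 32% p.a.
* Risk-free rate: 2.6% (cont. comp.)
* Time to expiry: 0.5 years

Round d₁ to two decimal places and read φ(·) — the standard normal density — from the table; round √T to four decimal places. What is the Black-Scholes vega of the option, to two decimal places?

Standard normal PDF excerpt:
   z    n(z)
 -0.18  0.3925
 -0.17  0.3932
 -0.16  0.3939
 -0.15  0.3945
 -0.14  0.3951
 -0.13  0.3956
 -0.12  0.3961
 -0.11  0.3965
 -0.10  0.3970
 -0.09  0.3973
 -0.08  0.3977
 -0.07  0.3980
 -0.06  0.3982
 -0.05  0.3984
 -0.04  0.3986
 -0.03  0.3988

σ√T = 0.32 × 0.7071 = 0.2263
d₁ = [ln(305/325) + (0.026 + ½·0.32²)·0.5] / (σ√T) = (-0.0635 + 0.0386) / 0.2263 = -0.1101 which rounds to -0.11
√T = √0.5 = 0.7071
φ(d₁) = φ(-0.11) = 0.3965
vega = S·φ(d₁)·√T = 305·0.3965·0.7071 = 85.5114

85.51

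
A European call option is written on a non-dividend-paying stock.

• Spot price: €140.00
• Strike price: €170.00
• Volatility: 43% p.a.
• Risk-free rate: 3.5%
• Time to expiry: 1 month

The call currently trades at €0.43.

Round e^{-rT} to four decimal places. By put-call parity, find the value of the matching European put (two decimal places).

exp(−rT) = exp(−0.035·0.08333) = 0.9971
Put-call parity: C − P = S − K·e^(−rT) = 140 − 170·0.9971 = 140 − 169.5070 = -29.5070
P = C − (C − P) = 0.43 − (-29.5070) = 29.9370

€29.94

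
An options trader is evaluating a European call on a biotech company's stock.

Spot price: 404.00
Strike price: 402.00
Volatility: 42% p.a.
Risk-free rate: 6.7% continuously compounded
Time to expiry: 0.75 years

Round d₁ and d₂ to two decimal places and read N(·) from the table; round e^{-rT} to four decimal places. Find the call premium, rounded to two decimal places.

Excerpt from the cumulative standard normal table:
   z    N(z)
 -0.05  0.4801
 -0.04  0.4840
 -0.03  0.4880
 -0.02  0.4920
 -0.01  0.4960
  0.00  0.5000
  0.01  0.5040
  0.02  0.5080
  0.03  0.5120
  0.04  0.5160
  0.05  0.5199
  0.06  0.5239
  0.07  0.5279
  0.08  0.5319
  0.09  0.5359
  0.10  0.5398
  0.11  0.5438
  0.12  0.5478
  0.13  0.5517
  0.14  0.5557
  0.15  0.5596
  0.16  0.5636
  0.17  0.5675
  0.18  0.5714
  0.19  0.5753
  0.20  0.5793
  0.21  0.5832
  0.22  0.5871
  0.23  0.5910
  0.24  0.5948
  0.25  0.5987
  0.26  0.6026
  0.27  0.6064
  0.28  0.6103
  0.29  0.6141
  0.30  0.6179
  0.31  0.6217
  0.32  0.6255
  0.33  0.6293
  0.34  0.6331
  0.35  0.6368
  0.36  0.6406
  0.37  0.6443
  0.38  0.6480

σ√T = 0.42 × 0.8660 = 0.3637
d₁ = [ln(404/402) + (0.067 + 0.42²/2)·0.75] / 0.3637 = [0.0050 + 0.1164] / 0.3637 = 0.3337 ≈ 0.33
d₂ = d₁ − σ√T = 0.3337 − 0.3637 = -0.0301 ≈ -0.03
exp(−rT) = exp(−0.067·0.75) = 0.9510
C = 404·N(0.33) − 402·0.9510·N(-0.03) = 404·0.6293 − 402·0.9510·0.4880 = 254.2372 − 186.5634 = 67.6738

67.67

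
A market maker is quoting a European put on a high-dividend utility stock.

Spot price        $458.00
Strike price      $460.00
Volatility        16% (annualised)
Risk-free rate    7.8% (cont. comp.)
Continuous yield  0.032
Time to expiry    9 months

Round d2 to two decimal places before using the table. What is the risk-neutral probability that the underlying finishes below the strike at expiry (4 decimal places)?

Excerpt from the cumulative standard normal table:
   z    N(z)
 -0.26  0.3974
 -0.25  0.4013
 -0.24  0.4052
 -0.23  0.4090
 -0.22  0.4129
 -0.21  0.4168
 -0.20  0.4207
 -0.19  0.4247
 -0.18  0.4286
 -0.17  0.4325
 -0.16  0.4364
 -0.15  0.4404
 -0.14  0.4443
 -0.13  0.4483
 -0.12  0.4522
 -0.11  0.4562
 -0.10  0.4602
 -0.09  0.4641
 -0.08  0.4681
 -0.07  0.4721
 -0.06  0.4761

σ√T = 0.16 × 0.8660 = 0.1386
ln(S/K) + (r − q + σ²/2)T = ln(458/460) + (0.078 − 0.032 + 0.16²/2)·0.75 = -0.0044 + 0.0441 = 0.0397
d₁ = 0.0397 / 0.1386 = 0.2868 ≈ 0.29
d₂ = d₁ − σ√T = 0.2868 − 0.1386 = 0.1483 ≈ 0.15
Risk-neutral Pr[S_T < K] = N(−d₂) = N(-0.15) = 0.4404

0.4404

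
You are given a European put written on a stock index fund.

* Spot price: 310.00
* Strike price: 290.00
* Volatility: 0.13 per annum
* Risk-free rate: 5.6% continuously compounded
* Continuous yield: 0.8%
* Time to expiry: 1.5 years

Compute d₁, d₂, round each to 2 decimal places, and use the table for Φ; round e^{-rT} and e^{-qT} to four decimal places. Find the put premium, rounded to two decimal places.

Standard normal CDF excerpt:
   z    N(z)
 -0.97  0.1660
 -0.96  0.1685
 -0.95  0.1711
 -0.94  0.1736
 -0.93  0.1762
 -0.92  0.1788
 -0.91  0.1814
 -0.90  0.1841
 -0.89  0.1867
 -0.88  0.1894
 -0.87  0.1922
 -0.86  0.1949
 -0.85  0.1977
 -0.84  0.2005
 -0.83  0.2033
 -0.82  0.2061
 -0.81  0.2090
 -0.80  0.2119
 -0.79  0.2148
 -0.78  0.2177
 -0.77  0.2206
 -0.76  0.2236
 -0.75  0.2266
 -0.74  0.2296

T = 1.5;  σ√T = 0.1592
ln(S/K) + (r − q + σ²/2)T = ln(310/290) + (0.056 − 0.008 + 0.13²/2)·1.5 = 0.0667 + 0.0847 = 0.1514
d₁ = 0.1514 / 0.1592 = 0.9507 → 0.95
d₂ = d₁ − σ√T = 0.9507 − 0.1592 = 0.7915 → 0.79
exp(−qT) = exp(−0.008·1.5) = 0.9881;  exp(−rT) = exp(−0.056·1.5) = 0.9194
P = 290·0.9194·N(-0.79) − 310·0.9881·N(-0.95) = 290·0.9194·0.2148 − 310·0.9881·0.1711 = 57.2713 − 52.4098 = 4.8615

4.86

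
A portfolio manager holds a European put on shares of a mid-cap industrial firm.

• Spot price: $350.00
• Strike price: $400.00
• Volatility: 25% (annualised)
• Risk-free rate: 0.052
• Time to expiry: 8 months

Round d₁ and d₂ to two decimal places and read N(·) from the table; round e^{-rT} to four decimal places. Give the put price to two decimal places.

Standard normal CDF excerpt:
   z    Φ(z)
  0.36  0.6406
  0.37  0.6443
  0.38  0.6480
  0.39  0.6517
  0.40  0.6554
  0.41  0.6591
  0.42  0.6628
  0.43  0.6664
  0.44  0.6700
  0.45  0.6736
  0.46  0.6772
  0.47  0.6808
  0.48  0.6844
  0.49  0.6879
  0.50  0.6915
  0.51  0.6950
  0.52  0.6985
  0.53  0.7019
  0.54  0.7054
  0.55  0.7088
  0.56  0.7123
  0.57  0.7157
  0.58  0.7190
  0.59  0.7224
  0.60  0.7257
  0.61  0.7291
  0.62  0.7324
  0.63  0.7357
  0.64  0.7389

$52.31

σ√T = 0.25·√0.6667 = 0.2041
ln(S/K) + (r + σ²/2)T = ln(350/400) + (0.052 + 0.25²/2)·0.6667 = -0.1335 + 0.0555 = -0.0780
d₁ = -0.0780 / 0.2041 = -0.3823 ⇒ -0.38
d₂ = d₁ − σ√T = -0.3823 − 0.2041 = -0.5864 ⇒ -0.59
e^(−rT) = e^(−0.052·0.6667) = 0.9659
N(−d₂) = N(0.59) = 0.7224;  N(−d₁) = N(0.38) = 0.6480
P = 400·0.9659·0.7224 − 350·0.6480 = 279.1065 − 226.8000 = 52.3065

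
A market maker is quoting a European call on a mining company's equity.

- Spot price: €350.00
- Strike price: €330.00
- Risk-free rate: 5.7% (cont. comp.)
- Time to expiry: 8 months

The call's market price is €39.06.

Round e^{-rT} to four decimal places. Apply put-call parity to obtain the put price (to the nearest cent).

e^(−rT) = e^(−0.057·0.6667) = 0.9627
Put-call parity: C − P = S − K·e^(−rT) = 350 − 330·0.9627 = 350 − 317.6910 = 32.3090
P = C − (C − P) = 39.06 − (32.3090) = 6.7510

€6.75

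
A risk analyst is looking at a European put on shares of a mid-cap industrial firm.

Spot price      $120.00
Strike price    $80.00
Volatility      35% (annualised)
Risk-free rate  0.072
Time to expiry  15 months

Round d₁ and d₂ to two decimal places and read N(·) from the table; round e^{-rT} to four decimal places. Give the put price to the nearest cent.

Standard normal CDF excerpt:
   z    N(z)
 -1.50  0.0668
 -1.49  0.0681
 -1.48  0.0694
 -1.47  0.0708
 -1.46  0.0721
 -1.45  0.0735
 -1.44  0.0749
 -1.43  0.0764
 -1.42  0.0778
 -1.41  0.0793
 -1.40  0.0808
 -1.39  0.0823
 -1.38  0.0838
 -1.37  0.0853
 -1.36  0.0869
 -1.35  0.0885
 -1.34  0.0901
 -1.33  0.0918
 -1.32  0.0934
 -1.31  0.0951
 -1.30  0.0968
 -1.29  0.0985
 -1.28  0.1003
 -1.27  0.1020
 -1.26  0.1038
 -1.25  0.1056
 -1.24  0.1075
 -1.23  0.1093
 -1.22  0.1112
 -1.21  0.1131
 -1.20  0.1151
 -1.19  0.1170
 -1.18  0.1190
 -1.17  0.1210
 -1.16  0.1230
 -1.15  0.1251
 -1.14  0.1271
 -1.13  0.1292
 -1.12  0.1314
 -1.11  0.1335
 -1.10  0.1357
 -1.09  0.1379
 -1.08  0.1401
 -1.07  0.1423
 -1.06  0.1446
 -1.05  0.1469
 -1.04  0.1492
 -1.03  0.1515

$1.75

σ√T = 0.35 × 1.1180 = 0.3913
ln(S/K) + (r + σ²/2)T = ln(120/80) + (0.072 + 0.35²/2)·1.25 = 0.4055 + 0.1666 = 0.5720
d₁ = 0.5720 / 0.3913 = 1.4618 which rounds to 1.46
d₂ = d₁ − σ√T = 1.4618 − 0.3913 = 1.0705 which rounds to 1.07
e^(−rT) = e^(−0.072·1.25) = 0.9139
P = 80·0.9139·N(-1.07) − 120·N(-1.46) = 80·0.9139·0.1423 − 120·0.0721 = 10.4038 − 8.6520 = 1.7518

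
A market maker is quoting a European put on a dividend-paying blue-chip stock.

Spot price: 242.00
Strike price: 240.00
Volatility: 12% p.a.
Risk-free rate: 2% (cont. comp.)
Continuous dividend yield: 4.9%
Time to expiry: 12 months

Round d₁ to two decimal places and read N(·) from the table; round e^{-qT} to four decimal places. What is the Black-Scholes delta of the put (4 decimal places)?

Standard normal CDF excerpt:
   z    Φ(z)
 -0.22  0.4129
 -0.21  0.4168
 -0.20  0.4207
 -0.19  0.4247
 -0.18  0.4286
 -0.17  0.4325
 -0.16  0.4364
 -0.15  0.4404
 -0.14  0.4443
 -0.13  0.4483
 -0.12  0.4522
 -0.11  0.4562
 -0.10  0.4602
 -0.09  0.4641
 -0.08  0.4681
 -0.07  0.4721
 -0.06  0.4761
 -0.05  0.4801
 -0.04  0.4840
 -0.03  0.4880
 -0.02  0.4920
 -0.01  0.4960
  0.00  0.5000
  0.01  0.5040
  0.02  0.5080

T = 1;  σ√T = 0.1200
d₁ = [ln(242/240) + (0.02 − 0.049 + 0.12²/2)·1] / 0.1200 = [0.0083 − 0.0218] / 0.1200 = -0.1125 ⇒ -0.11
N(d₁) = N(-0.11) = 0.4562
Δ_put = exp(−qT)·(N(d₁) − 1) = 0.9522·(0.4562 − 1) = -0.5178

-0.5178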